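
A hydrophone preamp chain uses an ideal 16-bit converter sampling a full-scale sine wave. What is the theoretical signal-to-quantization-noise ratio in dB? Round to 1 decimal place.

98.1 dB

Ideal quantization SNR: 6.02 × 16 + 1.76 dB = 98.1 dB.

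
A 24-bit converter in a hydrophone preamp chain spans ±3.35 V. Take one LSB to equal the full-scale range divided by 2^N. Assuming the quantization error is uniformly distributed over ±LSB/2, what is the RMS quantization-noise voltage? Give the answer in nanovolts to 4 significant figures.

115.3 nV

Range = 3.35 − (-3.35) = 6.7 V.
LSB = 6.7 V ÷ 2^24 = 6.7/16777216 V = 399.351 nV.
V_rms = LSB/√12 = 399.351 nV / √12 = 115.3 nV.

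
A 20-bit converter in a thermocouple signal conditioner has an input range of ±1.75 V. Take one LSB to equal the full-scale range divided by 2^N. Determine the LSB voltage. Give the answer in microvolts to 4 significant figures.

The full-scale span is 1.75 − (-1.75) = 3.5 V.
2^20 = 1048576 levels.
Step size = 3.5/1048576 V = 3.338 µV.

3.338 µV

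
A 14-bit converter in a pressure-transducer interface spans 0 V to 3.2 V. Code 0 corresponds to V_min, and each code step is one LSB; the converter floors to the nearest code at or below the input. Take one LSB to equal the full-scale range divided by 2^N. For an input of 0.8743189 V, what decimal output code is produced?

4476

Range is 3.2 V. LSB = 3.2 V / 2^14 ≈ 195.3 µV.
(V_in − V_min) × 2^14/range = (0.8743189 − (0)) × 16384/3.2 = 4476.513.
Floor → code = 4476.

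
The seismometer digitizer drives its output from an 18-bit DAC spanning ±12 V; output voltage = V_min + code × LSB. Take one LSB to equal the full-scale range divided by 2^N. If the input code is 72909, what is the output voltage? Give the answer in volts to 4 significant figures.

The full-scale span is 12 − (-12) = 24 V. LSB = 24 V / 2^18.
Output = V_min + (72909/262144) × range = -12 + 0.278126 × 24 V
      = -12 V + 6.67502 V = -5.32498 V.

-5.325 V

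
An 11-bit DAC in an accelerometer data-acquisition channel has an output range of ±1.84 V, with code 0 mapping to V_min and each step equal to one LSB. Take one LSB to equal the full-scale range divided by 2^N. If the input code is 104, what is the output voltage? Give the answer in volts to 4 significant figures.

-1.653 V

Full-scale range = 1.84 V − (-1.84 V) = 3.68 V. LSB = 3.68 V / 2^11.
Output = V_min + (104/2048) × range = -1.84 + 0.0507813 × 3.68 V
      = -1.84 V + 0.186875 V = -1.65313 V.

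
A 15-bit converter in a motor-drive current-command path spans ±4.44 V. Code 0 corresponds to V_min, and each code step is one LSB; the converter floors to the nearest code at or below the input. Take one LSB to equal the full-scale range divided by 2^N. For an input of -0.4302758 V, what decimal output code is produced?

14796

Range = 4.44 − (-4.44) = 8.88 V. LSB = 8.88 V / 2^15 ≈ 271.0 µV.
(V_in − V_min) × 2^15/range = (-0.4302758 − (-4.44)) × 32768/8.88 = 14796.244.
Floor → code = 14796.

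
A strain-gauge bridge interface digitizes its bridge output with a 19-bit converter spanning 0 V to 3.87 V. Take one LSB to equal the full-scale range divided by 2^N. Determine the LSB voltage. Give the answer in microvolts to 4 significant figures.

Range is 3.87 V.
Number of codes = 2^19 = 524288.
LSB = 3.87 V / 2^19 = 7.381 µV.

7.381 µV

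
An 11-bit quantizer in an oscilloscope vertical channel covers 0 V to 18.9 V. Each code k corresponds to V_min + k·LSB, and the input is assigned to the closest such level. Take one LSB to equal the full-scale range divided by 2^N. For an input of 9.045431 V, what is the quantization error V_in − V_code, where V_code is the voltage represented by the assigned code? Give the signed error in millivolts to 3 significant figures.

Full-scale range = 18.9 V. LSB = 18.9 V / 2^11 ≈ 9.229 mV.
(V_in − V_min)/LSB = (9.045431 − (0)) × 2048/18.9 = 980.1610 → nearest code k = 980.
Reconstructed level: 0 + 980 × 18.9/2048 V = 9.043945313 V.
Error = V_in − V_code = 9.045431 − (9.043945313) = +1.49 mV.

+1.49 mV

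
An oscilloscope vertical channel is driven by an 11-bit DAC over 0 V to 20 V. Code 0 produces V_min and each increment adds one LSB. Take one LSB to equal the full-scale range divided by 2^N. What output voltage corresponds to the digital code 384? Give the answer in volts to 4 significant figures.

3.750 V

Range is 20 V. LSB = 20 V / 2^11.
V_out = 0 + 384 × (20/2048) V
      = 0 V + 3.75000 V = 3.75000 V.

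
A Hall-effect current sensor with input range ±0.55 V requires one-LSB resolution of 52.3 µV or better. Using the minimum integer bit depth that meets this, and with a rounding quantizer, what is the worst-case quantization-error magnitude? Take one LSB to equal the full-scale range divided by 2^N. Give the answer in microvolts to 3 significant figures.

16.8 µV

Span: 0.55 V − (-0.55 V) = 1.1 V.
Required number of levels: 1.1/52.3 µV = 21033; smallest N with 2^N ≥ that is 15.
One LSB is 1.1 V / 32768 = 33.569 µV.
Max error for round-to-nearest is LSB/2 = 16.8 µV.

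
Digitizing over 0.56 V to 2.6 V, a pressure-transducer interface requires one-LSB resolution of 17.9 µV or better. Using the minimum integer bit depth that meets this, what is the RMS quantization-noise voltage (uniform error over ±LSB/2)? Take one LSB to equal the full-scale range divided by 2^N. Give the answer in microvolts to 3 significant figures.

4.49 µV

The full-scale span is 2.6 − (0.56) = 2.04 V.
Levels needed ≥ 2.04/17.9 µV = 114000. 2^17 = 131072 suffices, so N_min = 17.
Step size = 2.04/131072 V = 15.564 µV.
RMS noise = LSB/√12 = 4.49 µV.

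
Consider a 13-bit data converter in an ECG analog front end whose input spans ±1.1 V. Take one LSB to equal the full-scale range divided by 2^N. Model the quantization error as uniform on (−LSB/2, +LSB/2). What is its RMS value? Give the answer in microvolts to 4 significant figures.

Full-scale range = 1.1 V − (-1.1 V) = 2.2 V.
One LSB is 2.2 V / 8192 = 268.555 µV.
σ_q = LSB/√12 = 268.555 µV/3.4641 = 77.53 µV.

77.53 µV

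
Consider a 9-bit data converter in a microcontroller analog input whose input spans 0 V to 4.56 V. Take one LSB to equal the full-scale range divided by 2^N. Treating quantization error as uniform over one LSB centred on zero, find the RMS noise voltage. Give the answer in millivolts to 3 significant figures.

2.57 mV

Range is 4.56 V.
LSB = 4.56 V / 2^9 = 8.9063 mV.
σ_q = LSB/√12 = 8.9063 mV/3.4641 = 2.57 mV.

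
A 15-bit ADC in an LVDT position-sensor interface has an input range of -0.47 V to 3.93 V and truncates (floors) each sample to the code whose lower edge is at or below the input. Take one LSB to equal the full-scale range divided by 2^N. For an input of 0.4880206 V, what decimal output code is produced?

7134

Range = 3.93 − (-0.47) = 4.4 V. LSB = 4.4 V / 2^15 ≈ 134.3 µV.
code = ⌊(V_in − V_min)/LSB⌋ = ⌊(V_in − V_min) × 2^15 / range⌋
     = ⌊(0.4880206 − (-0.47)) × 32768 / 4.4⌋ = ⌊0.9580206 × 32768/4.4⌋
     = ⌊7134.641⌋ = 7134.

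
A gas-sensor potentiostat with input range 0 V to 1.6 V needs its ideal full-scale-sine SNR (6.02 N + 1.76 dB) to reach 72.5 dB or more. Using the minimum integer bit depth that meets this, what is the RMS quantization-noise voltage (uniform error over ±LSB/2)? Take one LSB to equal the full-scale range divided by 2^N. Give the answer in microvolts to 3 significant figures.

113 µV

Range is 1.6 V.
6.02 N + 1.76 ≥ 72.5 gives N ≥ 11.751, so the minimum integer is 12.
Step size = 1.6/4096 V = 390.63 µV.
σ_q = LSB/√12 = 390.63 µV/3.4641 = 113 µV.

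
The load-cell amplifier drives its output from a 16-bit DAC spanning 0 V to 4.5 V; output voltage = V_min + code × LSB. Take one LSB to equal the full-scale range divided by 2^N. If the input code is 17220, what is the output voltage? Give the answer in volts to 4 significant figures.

Span = 4.5 V. LSB = 4.5 V / 2^16.
V_out = 0 + 17220 × (4.5/65536) V
      = 0 + 1.18240 = 1.18240 V.

1.182 V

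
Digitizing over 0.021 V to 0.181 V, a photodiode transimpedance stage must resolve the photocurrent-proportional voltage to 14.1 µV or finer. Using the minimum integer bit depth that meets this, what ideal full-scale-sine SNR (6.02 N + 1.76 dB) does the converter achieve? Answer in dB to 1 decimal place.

86.0 dB

The full-scale span is 0.181 − (0.021) = 0.16 V.
Need 2^N ≥ 0.16 V / 14.1 µV = 11350 → N_min = 14.
SNR = 6.02 × 14 + 1.76 = 86.04 dB.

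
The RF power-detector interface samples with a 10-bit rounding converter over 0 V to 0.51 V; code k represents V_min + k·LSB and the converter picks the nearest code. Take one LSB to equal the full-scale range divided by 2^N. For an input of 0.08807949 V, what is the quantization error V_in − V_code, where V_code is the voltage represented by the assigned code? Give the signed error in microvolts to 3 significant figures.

Span = 0.51 V. LSB = 0.51 V / 2^10 ≈ 498.0 µV.
(0.08807949 − (0)) / LSB = 0.08807949 × 1024/0.51 = 176.8498. Nearest integer: k = 177.
V_code = 0 + (177/1024) × 0.51 = 0.08815429688 V.
Error = V_in − V_code = 0.08807949 − (0.08815429688) = −74.8 µV.

−74.8 µV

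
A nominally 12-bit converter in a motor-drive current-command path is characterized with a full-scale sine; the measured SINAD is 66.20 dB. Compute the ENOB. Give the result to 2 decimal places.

10.70 bits

(66.20 − 1.76) / 6.02 = 64.44/6.02 = 10.7043 effective bits.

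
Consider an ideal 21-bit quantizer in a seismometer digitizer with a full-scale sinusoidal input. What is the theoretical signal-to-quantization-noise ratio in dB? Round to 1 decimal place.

128.2 dB

6.02(21) + 1.76 = 126.42 + 1.76 = 128.18 dB.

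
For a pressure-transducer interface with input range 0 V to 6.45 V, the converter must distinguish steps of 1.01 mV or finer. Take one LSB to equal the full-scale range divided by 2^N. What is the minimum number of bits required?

13 bits

Full-scale range = 6.45 V.
Levels needed ≥ 6.45/1.01 mV = 6386. 2^13 = 8192 suffices, so N_min = 13.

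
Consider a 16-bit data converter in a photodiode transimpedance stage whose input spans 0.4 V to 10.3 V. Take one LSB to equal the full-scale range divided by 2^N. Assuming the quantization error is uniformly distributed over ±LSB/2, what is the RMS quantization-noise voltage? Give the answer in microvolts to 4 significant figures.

43.61 µV

Full-scale range = 10.3 V − (0.4 V) = 9.9 V.
LSB = 9.9 V / 2^16 = 151.062 µV.
σ_q = LSB/√12 = 151.062 µV/3.4641 = 43.61 µV.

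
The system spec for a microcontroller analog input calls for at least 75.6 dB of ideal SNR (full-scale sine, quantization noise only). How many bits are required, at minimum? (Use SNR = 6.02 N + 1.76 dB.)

13 bits

Required N = ⌈(75.6 − 1.76)/6.02⌉ = ⌈12.266⌉ = 13.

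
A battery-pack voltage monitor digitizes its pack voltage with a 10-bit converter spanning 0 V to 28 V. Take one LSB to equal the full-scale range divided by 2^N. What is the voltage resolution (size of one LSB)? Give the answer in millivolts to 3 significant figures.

Full-scale range = 28 V.
2^10 = 1024 levels.
Step size = 28/1024 V = 27.3 mV.

27.3 mV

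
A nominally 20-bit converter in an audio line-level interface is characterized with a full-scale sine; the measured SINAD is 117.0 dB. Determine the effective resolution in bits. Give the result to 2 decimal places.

ENOB = (SINAD − 1.76) / 6.02 = (117.0 − 1.76) / 6.02 = 115.24 / 6.02 = 19.1429.

19.14 bits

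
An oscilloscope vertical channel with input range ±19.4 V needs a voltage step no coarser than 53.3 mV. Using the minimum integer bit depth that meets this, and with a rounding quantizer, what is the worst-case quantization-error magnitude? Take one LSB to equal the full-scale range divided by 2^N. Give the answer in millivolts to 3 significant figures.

Range = 19.4 − (-19.4) = 38.8 V.
38.8 V / 53.3 mV = 728.0. Since 2^9 = 512 and 2^10 = 1024, N = 10.
One LSB is 38.8 V / 1024 = 37.891 mV.
Half an LSB is 18.9 mV.

18.9 mV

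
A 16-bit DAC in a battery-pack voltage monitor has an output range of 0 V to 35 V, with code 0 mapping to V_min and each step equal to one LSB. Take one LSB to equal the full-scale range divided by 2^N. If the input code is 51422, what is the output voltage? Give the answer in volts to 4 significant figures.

Span = 35 V. LSB = 35 V / 2^16.
V_out = 0 + 51422 × (35/65536) V
      = 0 V + 27.4623 V = 27.4623 V.

27.46 V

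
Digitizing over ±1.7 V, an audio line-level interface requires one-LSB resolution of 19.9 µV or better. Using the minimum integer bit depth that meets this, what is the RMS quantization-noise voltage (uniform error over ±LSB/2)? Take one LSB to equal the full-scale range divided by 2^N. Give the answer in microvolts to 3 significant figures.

Range = 1.7 − (-1.7) = 3.4 V.
Need 2^N ≥ 3.4 V / 19.9 µV = 170900 → N_min = 18.
Step size = 3.4/262144 V = 12.970 µV.
RMS noise = LSB/√12 = 3.74 µV.

3.74 µV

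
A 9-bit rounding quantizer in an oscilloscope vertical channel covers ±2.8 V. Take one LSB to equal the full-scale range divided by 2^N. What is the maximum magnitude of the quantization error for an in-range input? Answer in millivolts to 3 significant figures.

5.47 mV

Range = 2.8 − (-2.8) = 5.6 V.
Step size = 5.6/512 V = 10.938 mV.
Worst-case error for round-to-nearest is half an LSB: 5.47 mV.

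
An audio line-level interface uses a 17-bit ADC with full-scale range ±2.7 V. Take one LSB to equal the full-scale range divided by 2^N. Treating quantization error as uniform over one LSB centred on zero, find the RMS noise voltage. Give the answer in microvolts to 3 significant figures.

Range = 2.7 − (-2.7) = 5.4 V.
LSB = 5.4 V / 2^17 = 41.199 µV.
RMS of a uniform error over width LSB is LSB/√12 = 11.9 µV.

11.9 µV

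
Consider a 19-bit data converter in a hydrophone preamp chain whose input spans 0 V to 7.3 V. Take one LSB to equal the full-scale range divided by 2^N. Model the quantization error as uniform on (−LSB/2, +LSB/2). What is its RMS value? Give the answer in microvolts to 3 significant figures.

Span = 7.3 V.
One LSB is 7.3 V / 524288 = 13.924 µV.
For a uniform distribution on [−LSB/2, +LSB/2], V_rms = LSB/√12 = 13.924 µV/3.4641 = 4.02 µV.

4.02 µV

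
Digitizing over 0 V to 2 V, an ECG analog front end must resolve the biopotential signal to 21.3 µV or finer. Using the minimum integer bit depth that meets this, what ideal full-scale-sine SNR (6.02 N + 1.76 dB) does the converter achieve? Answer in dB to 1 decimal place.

V_FS = 2 V.
Required number of levels: 2/21.3 µV = 93897; smallest N with 2^N ≥ that is 17.
SNR = 6.02 × 17 + 1.76 = 104.10 dB.

104.1 dB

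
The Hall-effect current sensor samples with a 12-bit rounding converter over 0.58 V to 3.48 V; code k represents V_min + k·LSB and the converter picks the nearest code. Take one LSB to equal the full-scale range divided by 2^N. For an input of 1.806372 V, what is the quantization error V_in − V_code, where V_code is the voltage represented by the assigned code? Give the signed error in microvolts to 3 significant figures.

+102 µV

Span: 3.48 V − (0.58 V) = 2.9 V. LSB = 2.9 V / 2^12 ≈ 0.7080 mV.
Position in LSBs: (1.806372 − (0.58)) × 4096/2.9 = 1732.1447; rounding gives k = 1732.
Reconstructed level: 0.58 + 1732 × 2.9/4096 V = 1.806269531 V.
Error = V_in − V_code = 1.806372 − (1.806269531) = +102 µV.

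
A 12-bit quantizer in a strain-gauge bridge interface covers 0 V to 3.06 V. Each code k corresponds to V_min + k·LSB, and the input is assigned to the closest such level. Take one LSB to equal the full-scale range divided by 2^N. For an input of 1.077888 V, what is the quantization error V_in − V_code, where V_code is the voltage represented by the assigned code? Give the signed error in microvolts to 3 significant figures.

Full-scale range = 3.06 V. LSB = 3.06 V / 2^12 ≈ 0.7471 mV.
(V_in − V_min)/LSB = (1.077888 − (0)) × 4096/3.06 = 1442.8200 → nearest code k = 1443.
V_code = V_min + k × range/2^12 = 0 + 1443 × 3.06/4096 = 1.078022461 V.
Error = V_in − V_code = 1.077888 − (1.078022461) = −134 µV.

−134 µV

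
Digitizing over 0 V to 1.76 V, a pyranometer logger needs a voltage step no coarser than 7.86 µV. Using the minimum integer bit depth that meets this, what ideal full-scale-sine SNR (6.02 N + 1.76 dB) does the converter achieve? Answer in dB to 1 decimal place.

Span = 1.76 V.
Levels needed ≥ 1.76/7.86 µV = 223900. 2^18 = 262144 suffices, so N_min = 18.
Ideal SNR at N = 18: 6.02·18 + 1.76 = 110.1 dB.

110.1 dB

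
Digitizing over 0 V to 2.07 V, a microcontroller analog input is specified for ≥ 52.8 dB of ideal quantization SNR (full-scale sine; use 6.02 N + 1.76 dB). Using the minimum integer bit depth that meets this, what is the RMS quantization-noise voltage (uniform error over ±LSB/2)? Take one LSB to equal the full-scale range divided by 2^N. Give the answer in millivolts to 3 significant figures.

Range is 2.07 V.
Solving 6.02 N ≥ 52.8 − 1.76: N ≥ 8.478. Round up → N = 9.
Step size = 2.07/512 V = 4.0430 mV.
V_rms = LSB/√12 = 1.17 mV.

1.17 mV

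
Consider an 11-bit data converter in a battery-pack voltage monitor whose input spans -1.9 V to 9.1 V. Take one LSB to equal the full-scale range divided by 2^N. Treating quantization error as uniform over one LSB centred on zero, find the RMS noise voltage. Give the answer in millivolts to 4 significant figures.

1.551 mV

The full-scale span is 9.1 − (-1.9) = 11 V.
One LSB is 11 V / 2048 = 5.37109 mV.
V_rms = LSB/√12 = 5.37109 mV / √12 = 1.551 mV.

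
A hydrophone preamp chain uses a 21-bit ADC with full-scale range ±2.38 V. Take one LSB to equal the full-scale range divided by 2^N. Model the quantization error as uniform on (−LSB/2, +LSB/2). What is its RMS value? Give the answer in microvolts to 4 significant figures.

0.6552 µV

Full-scale range = 2.38 V − (-2.38 V) = 4.76 V.
LSB = 4.76 V ÷ 2^21 = 4.76/2097152 V = 2.26974 µV.
For a uniform distribution on [−LSB/2, +LSB/2], V_rms = LSB/√12 = 2.26974 µV/3.4641 = 0.6552 µV.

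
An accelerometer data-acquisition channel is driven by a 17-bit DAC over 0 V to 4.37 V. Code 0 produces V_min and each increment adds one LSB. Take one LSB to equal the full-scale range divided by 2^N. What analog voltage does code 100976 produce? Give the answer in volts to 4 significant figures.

3.367 V

V_FS = 4.37 V. LSB = 4.37 V / 2^17.
V_out = 0 + 100976 × (4.37/131072) V
      = 0 + 3.36659 = 3.36659 V.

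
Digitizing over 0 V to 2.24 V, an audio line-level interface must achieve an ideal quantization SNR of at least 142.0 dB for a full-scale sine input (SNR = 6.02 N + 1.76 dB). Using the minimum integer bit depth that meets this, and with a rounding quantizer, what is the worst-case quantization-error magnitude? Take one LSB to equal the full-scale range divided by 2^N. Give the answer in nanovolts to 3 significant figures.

Full-scale range = 2.24 V.
N ≥ (142.0 − 1.76)/6.02 = 23.296 → N_min = 24.
Step size = 2.24/16777216 V = 133.51 nV.
Half an LSB is 66.8 nV.

66.8 nV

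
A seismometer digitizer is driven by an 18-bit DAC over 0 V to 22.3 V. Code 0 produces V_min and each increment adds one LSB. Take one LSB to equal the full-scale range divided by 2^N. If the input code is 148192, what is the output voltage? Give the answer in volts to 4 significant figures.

Full-scale range = 22.3 V. LSB = 22.3 V / 2^18.
Output = V_min + (148192/262144) × range = 0 + 0.565308 × 22.3 V
      = 0 + 12.6064 = 12.6064 V.

12.61 V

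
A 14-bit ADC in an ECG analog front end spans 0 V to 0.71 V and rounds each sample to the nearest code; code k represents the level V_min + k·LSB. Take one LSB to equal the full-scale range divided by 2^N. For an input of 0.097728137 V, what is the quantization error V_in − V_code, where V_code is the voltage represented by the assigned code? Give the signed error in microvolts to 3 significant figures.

+7.80 µV

Span = 0.71 V. LSB = 0.71 V / 2^14 ≈ 43.33 µV.
(V_in − V_min)/LSB = (0.097728137 − (0)) × 16384/0.71 = 2255.1800 → nearest code k = 2255.
Reconstructed level: 0 + 2255 × 0.71/16384 V = 0.097720336914 V.
e = 0.097728137 − (0.097720336914) = +7.80 µV.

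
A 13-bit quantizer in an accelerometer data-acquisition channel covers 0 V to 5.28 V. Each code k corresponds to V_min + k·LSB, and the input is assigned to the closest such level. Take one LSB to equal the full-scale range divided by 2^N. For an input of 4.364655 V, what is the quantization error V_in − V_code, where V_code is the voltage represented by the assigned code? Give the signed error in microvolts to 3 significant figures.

Full-scale range = 5.28 V. LSB = 5.28 V / 2^13 ≈ 0.6445 mV.
Position in LSBs: (4.364655 − (0)) × 8192/5.28 = 6771.8284; rounding gives k = 6772.
Reconstructed level: 0 + 6772 × 5.28/8192 V = 4.364765625 V.
e = 4.364655 − (4.364765625) = −111 µV.

−111 µV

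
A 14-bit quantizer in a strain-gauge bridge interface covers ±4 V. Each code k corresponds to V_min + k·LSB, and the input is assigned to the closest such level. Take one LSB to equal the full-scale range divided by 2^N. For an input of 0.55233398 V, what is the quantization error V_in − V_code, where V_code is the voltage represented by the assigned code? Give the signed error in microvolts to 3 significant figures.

+87.9 µV

Range = 4 − (-4) = 8 V. LSB = 8 V / 2^14 ≈ 488.3 µV.
(V_in − V_min)/LSB = (0.55233398 − (-4)) × 16384/8 = 9323.1800 → nearest code k = 9323.
Reconstructed level: -4 + 9323 × 8/16384 V = 0.55224609375 V.
e = 0.55233398 − (0.55224609375) = +87.9 µV.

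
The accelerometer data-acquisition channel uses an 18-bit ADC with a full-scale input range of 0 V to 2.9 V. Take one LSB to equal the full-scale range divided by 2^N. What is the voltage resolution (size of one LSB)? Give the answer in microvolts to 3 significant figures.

11.1 µV

V_FS = 2.9 V.
Number of codes = 2^18 = 262144.
Step size = 2.9/262144 V = 11.1 µV.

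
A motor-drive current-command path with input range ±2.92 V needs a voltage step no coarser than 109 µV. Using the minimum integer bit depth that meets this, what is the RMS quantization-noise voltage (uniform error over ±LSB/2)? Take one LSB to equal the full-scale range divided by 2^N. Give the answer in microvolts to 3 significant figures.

25.7 µV

The full-scale span is 2.92 − (-2.92) = 5.84 V.
Levels needed ≥ 5.84/109 µV = 53580. 2^16 = 65536 suffices, so N_min = 16.
LSB = 5.84 V / 2^16 = 89.111 µV.
RMS noise = LSB/√12 = 25.7 µV.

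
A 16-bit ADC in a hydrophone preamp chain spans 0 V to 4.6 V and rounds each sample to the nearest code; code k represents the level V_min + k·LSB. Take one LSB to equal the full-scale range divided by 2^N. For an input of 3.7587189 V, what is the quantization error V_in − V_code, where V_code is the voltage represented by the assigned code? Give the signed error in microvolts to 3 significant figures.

V_FS = 4.6 V. LSB = 4.6 V / 2^16 ≈ 70.19 µV.
(V_in − V_min)/LSB = (3.7587189 − (0)) × 65536/4.6 = 53550.3047 → nearest code k = 53550.
V_code = V_min + k × range/2^16 = 0 + 53550 × 4.6/65536 = 3.7586975098 V.
V_in − V_code = 3.7587189 − (3.7586975098) = +21.4 µV.

+21.4 µV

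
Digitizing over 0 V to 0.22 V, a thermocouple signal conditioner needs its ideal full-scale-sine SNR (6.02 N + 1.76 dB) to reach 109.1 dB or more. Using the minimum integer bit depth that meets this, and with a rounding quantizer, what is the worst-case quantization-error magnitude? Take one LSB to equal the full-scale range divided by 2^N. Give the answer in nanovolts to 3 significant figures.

Range is 0.22 V.
Solving 6.02 N ≥ 109.1 − 1.76: N ≥ 17.831. Round up → N = 18.
Step size = 0.22/262144 V = 0.83923 µV.
Max error for round-to-nearest is LSB/2 = 420 nV.

420 nV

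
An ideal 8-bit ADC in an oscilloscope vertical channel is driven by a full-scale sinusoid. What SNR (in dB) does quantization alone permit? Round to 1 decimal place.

Ideal quantization SNR: 6.02 × 8 + 1.76 dB = 49.9 dB.

49.9 dB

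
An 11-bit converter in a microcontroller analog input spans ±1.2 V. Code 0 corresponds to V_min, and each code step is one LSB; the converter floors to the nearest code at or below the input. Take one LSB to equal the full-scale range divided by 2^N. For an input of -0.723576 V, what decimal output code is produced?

406

Span: 1.2 V − (-1.2 V) = 2.4 V. LSB = 2.4 V / 2^11 ≈ 1.172 mV.
V_in − V_min = -0.723576 − (-1.2) = 0.476424 V.
Divide by LSB: 0.476424 × 2048/2.4 = 406.5485.
Truncating gives code 406.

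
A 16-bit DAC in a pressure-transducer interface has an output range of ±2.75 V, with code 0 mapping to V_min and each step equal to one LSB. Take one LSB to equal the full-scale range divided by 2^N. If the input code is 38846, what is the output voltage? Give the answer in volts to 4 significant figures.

0.5101 V

Full-scale range = 2.75 V − (-2.75 V) = 5.5 V. LSB = 5.5 V / 2^16.
V_out = -2.75 + 38846 × (5.5/65536) V
      = -2.75 + 3.26009 = 0.510086 V.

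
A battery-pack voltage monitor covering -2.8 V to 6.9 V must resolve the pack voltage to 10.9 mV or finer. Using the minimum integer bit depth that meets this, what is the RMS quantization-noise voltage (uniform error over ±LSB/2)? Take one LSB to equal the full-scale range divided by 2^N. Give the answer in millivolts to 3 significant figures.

Span: 6.9 V − (-2.8 V) = 9.7 V.
9.7 V / 10.9 mV = 889.9. Since 2^9 = 512 and 2^10 = 1024, N = 10.
LSB = 9.7 V ÷ 2^10 = 9.7/1024 V = 9.4727 mV.
σ_q = LSB/√12 = 9.4727 mV/3.4641 = 2.73 mV.

2.73 mV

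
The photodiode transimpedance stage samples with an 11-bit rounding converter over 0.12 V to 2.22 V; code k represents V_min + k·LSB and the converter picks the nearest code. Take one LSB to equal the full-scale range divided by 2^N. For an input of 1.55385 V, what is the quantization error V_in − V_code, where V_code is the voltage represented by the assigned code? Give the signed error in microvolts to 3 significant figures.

Range = 2.22 − (0.12) = 2.1 V. LSB = 2.1 V / 2^11 ≈ 1.025 mV.
(1.55385 − (0.12)) / LSB = 1.43385 × 2048/2.1 = 1398.3451. Nearest integer: k = 1398.
Reconstructed level: 0.12 + 1398 × 2.1/2048 V = 1.553496094 V.
V_in − V_code = 1.55385 − (1.553496094) = +354 µV.

+354 µV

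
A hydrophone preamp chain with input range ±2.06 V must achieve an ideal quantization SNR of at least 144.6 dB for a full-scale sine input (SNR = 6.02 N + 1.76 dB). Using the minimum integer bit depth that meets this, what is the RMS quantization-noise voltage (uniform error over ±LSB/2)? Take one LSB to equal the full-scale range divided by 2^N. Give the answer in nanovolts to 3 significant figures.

The full-scale span is 2.06 − (-2.06) = 4.12 V.
Solving 6.02 N ≥ 144.6 − 1.76: N ≥ 23.728. Round up → N = 24.
LSB = 4.12 V / 2^24 = 245.57 nV.
RMS noise = LSB/√12 = 70.9 nV.

70.9 nV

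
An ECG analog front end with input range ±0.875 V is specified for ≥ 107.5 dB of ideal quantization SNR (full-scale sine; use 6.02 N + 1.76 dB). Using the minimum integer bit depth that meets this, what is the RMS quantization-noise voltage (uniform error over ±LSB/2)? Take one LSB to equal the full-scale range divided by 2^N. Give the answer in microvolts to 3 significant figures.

1.93 µV

The full-scale span is 0.875 − (-0.875) = 1.75 V.
Required N = ⌈(107.5 − 1.76)/6.02⌉ = ⌈17.565⌉ = 18.
One LSB is 1.75 V / 262144 = 6.6757 µV.
σ_q = LSB/√12 = 6.6757 µV/3.4641 = 1.93 µV.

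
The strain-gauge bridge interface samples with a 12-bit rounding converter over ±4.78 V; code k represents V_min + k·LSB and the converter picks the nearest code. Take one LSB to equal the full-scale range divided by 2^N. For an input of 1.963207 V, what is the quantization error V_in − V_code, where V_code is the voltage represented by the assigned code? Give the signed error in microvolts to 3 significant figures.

The full-scale span is 4.78 − (-4.78) = 9.56 V. LSB = 9.56 V / 2^12 ≈ 2.334 mV.
Position in LSBs: (1.963207 − (-4.78)) × 4096/9.56 = 2889.1397; rounding gives k = 2889.
V_code = -4.78 + (2889/4096) × 9.56 = 1.962880859 V.
Error = V_in − V_code = 1.963207 − (1.962880859) = +326 µV.

+326 µV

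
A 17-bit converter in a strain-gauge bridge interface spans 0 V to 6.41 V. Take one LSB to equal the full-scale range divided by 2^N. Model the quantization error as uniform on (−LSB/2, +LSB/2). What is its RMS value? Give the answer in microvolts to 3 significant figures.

Full-scale range = 6.41 V.
LSB = 6.41 V ÷ 2^17 = 6.41/131072 V = 48.904 µV.
V_rms = LSB/√12 = 48.904 µV / √12 = 14.1 µV.

14.1 µV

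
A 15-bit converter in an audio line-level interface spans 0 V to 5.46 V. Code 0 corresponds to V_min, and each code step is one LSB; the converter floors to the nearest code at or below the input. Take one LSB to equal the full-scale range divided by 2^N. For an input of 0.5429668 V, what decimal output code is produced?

3258

Range is 5.46 V. LSB = 5.46 V / 2^15 ≈ 166.6 µV.
(V_in − V_min) × 2^15/range = (0.5429668 − (0)) × 32768/5.46 = 3258.596.
Floor → code = 3258.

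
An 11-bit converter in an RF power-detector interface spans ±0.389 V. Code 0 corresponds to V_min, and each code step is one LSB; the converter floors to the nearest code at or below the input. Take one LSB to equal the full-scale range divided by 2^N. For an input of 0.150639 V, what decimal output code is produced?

1420

The full-scale span is 0.389 − (-0.389) = 0.778 V. LSB = 0.778 V / 2^11 ≈ 379.9 µV.
(V_in − V_min) × 2^11/range = (0.150639 − (-0.389)) × 2048/0.778 = 1420.541.
Floor → code = 1420.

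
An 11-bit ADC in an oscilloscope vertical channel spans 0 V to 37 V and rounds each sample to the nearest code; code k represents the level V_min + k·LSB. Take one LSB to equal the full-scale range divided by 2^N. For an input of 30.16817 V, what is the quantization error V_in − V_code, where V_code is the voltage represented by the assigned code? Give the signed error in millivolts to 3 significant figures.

−2.73 mV

Full-scale range = 37 V. LSB = 37 V / 2^11 ≈ 18.07 mV.
Position in LSBs: (30.16817 − (0)) × 2048/37 = 1669.8490; rounding gives k = 1670.
Reconstructed level: 0 + 1670 × 37/2048 V = 30.17089844 V.
e = 30.16817 − (30.17089844) = −2.73 mV.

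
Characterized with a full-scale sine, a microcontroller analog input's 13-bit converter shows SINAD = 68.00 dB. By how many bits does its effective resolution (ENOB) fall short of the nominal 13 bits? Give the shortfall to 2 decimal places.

2.00 bits

ENOB = (SINAD − 1.76)/6.02 = (68.00 − 1.76)/6.02 = 11.0033 bits.
13 − 11.0033 = 2.00 bits below nominal.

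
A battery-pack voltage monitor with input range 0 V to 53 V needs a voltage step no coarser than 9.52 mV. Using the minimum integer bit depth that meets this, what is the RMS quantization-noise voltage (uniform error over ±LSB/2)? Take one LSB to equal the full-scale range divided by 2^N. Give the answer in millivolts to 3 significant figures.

Range is 53 V.
53 V / 9.52 mV = 5567. Since 2^12 = 4096 and 2^13 = 8192, N = 13.
Step size = 53/8192 V = 6.4697 mV.
σ_q = LSB/√12 = 6.4697 mV/3.4641 = 1.87 mV.

1.87 mV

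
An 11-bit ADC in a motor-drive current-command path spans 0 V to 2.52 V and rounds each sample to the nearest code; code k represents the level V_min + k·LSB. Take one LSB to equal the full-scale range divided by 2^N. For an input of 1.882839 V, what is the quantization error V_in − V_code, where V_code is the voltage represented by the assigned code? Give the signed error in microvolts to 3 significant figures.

+222 µV

Span = 2.52 V. LSB = 2.52 V / 2^11 ≈ 1.230 mV.
(V_in − V_min)/LSB = (1.882839 − (0)) × 2048/2.52 = 1530.1803 → nearest code k = 1530.
V_code = V_min + k × range/2^11 = 0 + 1530 × 2.52/2048 = 1.882617188 V.
Error = V_in − V_code = 1.882839 − (1.882617188) = +222 µV.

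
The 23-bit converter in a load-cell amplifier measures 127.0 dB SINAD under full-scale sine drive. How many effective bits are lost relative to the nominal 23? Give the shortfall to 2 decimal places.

2.20 bits

Effective bits = (127.0 − 1.76)/6.02 = 20.8040.
Shortfall = 23 − 20.8040 = 2.1960 bits.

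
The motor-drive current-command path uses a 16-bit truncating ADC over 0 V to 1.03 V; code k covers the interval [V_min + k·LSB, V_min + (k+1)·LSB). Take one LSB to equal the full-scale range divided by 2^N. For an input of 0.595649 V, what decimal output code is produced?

37899

Full-scale range = 1.03 V. LSB = 1.03 V / 2^16 ≈ 15.72 µV.
(V_in − V_min) × 2^16/range = (0.595649 − (0)) × 65536/1.03 = 37899.469.
Floor → code = 37899.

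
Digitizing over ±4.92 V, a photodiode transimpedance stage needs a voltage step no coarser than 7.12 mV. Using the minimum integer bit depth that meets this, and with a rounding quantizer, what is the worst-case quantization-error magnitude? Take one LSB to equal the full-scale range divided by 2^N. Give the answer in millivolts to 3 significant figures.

2.40 mV

The full-scale span is 4.92 − (-4.92) = 9.84 V.
Need 2^N ≥ 9.84 V / 7.12 mV = 1382 → N_min = 11.
LSB = 9.84 V / 2^11 = 4.8047 mV.
|e|_max = LSB/2 = 2.40 mV.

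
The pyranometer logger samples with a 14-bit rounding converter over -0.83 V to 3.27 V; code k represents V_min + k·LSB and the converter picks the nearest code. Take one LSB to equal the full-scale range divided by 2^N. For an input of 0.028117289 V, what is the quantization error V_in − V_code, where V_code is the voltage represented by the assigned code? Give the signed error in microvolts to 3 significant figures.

+30.1 µV

Full-scale range = 3.27 V − (-0.83 V) = 4.1 V. LSB = 4.1 V / 2^14 ≈ 250.2 µV.
(V_in − V_min)/LSB = (0.028117289 − (-0.83)) × 16384/4.1 = 3429.1204 → nearest code k = 3429.
V_code = -0.83 + (3429/16384) × 4.1 = 0.028087158203 V.
Error = V_in − V_code = 0.028117289 − (0.028087158203) = +30.1 µV.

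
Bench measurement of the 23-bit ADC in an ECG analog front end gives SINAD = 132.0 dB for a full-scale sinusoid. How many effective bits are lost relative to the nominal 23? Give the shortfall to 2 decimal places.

Effective bits = (132.0 − 1.76)/6.02 = 21.6346.
Shortfall = 23 − 21.6346 = 1.3654 bits.

1.37 bits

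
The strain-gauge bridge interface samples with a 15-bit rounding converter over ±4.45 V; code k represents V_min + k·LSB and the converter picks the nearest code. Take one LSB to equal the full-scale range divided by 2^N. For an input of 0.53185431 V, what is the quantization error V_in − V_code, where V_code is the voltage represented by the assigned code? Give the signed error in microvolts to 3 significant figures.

Full-scale range = 4.45 V − (-4.45 V) = 8.9 V. LSB = 8.9 V / 2^15 ≈ 271.6 µV.
(0.53185431 − (-4.45)) / LSB = 4.98185431 × 32768/8.9 = 18342.1800. Nearest integer: k = 18342.
V_code = -4.45 + (18342/32768) × 8.9 = 0.53180541992 V.
V_in − V_code = 0.53185431 − (0.53180541992) = +48.9 µV.

+48.9 µV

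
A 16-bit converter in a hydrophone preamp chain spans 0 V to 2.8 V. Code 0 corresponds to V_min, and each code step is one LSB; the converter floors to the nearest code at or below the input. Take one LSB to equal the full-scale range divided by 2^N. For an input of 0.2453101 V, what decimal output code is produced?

5741

Range is 2.8 V. LSB = 2.8 V / 2^16 ≈ 42.72 µV.
V_in − V_min = 0.2453101 − (0) = 0.2453101 V.
Divide by LSB: 0.2453101 × 65536/2.8 = 5741.6581.
Truncating gives code 5741.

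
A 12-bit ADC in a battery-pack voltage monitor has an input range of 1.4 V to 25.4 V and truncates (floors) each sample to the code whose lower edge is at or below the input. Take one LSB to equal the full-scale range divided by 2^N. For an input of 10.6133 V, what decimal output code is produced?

1572

The full-scale span is 25.4 − (1.4) = 24 V. LSB = 24 V / 2^12 ≈ 5.859 mV.
(V_in − V_min) × 2^12/range = (10.6133 − (1.4)) × 4096/24 = 1572.403.
Floor → code = 1572.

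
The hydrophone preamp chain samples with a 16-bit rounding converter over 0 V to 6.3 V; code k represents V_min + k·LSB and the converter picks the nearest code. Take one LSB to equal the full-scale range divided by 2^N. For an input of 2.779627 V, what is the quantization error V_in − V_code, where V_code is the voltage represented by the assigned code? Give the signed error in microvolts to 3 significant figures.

+17.3 µV

Range is 6.3 V. LSB = 6.3 V / 2^16 ≈ 96.13 µV.
Position in LSBs: (2.779627 − (0)) × 65536/6.3 = 28915.1802; rounding gives k = 28915.
V_code = 0 + (28915/65536) × 6.3 = 2.7796096802 V.
V_in − V_code = 2.779627 − (2.7796096802) = +17.3 µV.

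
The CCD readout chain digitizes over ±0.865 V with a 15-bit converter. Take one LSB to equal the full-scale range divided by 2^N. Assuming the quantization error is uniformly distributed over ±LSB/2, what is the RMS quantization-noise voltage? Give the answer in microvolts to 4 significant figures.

Span: 0.865 V − (-0.865 V) = 1.73 V.
LSB = 1.73 V ÷ 2^15 = 1.73/32768 V = 52.7954 µV.
V_rms = LSB/√12 = 52.7954 µV / √12 = 15.24 µV.

15.24 µV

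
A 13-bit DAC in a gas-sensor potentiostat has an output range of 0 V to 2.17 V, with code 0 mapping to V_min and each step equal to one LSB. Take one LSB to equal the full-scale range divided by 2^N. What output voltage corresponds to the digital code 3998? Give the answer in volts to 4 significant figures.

1.059 V

Span = 2.17 V. LSB = 2.17 V / 2^13.
V_out = 0 + 3998 × (2.17/8192) V
      = 0 + 1.05904 = 1.05904 V.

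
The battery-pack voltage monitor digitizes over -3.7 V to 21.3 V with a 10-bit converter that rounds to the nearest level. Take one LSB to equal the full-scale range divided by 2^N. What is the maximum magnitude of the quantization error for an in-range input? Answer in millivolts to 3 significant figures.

Full-scale range = 21.3 V − (-3.7 V) = 25 V.
LSB = 25 V / 2^10 = 24.414 mV.
Worst-case error for round-to-nearest is half an LSB: 12.2 mV.

12.2 mV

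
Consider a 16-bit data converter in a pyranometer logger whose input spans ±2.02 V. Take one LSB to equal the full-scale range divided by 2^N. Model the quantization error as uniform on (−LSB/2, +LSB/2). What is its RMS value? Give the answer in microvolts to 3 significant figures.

17.8 µV

Span: 2.02 V − (-2.02 V) = 4.04 V.
LSB = 4.04 V / 2^16 = 61.646 µV.
σ_q = LSB/√12 = 61.646 µV/3.4641 = 17.8 µV.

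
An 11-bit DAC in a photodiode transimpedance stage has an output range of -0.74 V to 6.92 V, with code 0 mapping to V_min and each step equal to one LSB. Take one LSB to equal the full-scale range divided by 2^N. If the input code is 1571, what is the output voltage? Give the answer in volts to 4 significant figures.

Span: 6.92 V − (-0.74 V) = 7.66 V. LSB = 7.66 V / 2^11.
Output = V_min + (1571/2048) × range = -0.74 + 0.767090 × 7.66 V
      = -0.74 + 5.87591 = 5.13591 V.

5.136 V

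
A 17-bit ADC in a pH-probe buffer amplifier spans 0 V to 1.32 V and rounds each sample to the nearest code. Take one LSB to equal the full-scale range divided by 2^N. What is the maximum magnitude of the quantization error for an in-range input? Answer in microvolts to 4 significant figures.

5.035 µV

Range is 1.32 V.
One LSB is 1.32 V / 131072 = 10.0708 µV.
A rounding quantizer has |error| ≤ LSB/2 = 5.035 µV.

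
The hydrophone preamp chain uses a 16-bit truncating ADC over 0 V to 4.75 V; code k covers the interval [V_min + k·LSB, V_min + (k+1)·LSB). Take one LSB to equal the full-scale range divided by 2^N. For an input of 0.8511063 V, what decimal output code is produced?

V_FS = 4.75 V. LSB = 4.75 V / 2^16 ≈ 72.48 µV.
code = ⌊(V_in − V_min)/LSB⌋ = ⌊(V_in − V_min) × 2^16 / range⌋
     = ⌊(0.8511063 − (0)) × 65536 / 4.75⌋ = ⌊0.8511063 × 65536/4.75⌋
     = ⌊11742.758⌋ = 11742.

11742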